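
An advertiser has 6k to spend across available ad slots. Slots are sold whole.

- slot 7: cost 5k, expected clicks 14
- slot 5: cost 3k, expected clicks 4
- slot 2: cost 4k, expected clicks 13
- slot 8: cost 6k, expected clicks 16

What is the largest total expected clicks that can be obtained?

Allowing fractional choices, the relaxed optimum would be about 18.6, but ad slots are indivisible.
slot 8: cost 6 ≤ 6, expected clicks 16.
slot 7: cost 5 ≤ 6, expected clicks 14.
slot 2: cost 4 ≤ 6, expected clicks 13.
Best is slot 8 with total expected clicks 16.

16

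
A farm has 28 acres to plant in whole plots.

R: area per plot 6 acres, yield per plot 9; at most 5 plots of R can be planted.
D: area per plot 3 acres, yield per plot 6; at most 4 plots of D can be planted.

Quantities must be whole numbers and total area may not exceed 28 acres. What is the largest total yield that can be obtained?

45

D has the best ratio (6/3); taking only D gives at most 4×6 = 24 (stopped by the supply cap of 4).
Mixing does better — 3×R and 3×D: area 27 ≤ 28, yield 3·9 + 3·6 = 45.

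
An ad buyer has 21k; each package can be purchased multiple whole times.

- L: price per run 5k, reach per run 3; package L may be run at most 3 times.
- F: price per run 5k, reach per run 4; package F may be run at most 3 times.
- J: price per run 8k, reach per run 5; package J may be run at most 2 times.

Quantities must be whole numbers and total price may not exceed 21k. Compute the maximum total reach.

1×L and 3×F: price 20 ≤ 21, reach 1·3 + 3·4 = 15.
1×F and 2×J: price 21 ≤ 21, reach 1·4 + 2·5 = 14.
Best is 15.

15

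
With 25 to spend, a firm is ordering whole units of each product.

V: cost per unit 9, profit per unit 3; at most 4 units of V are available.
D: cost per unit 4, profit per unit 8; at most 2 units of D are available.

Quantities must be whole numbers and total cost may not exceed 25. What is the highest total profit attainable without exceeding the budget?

D has the best ratio (8/4); taking only D gives at most 2×8 = 16 (stopped by the supply cap of 2).
Mixing does better — 1×V and 2×D: cost 17 ≤ 25, profit 1·3 + 2·8 = 19.

19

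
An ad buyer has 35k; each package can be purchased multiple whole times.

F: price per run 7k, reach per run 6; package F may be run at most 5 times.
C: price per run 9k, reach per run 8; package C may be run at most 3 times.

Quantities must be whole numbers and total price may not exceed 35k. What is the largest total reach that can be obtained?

This is a bounded integer knapsack.
1×F and 3×C: price 34 ≤ 35, reach 1·6 + 3·8 = 30.
5×F: price 35 ≤ 35, reach 5·6 = 30.
Best is 30.

30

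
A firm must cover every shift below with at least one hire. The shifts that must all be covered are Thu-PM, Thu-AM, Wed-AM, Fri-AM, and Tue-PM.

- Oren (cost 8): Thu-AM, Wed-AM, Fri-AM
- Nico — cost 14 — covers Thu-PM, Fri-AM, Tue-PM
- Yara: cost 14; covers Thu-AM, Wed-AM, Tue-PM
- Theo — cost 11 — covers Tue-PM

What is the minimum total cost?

Choose Oren and Nico: together they cover Thu-PM, Thu-AM, Wed-AM, Fri-AM, Tue-PM — every shift.
Total cost: 8 + 14 = 22.

22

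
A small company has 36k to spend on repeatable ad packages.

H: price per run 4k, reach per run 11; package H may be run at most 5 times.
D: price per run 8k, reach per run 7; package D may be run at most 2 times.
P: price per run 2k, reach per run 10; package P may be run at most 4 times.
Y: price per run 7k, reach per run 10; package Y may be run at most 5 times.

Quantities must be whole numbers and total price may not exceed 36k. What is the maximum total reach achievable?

Take 5×H, 4×P, and 1×Y: price 35 ≤ 36, reach 5·11 + 4·10 + 1·10 = 105.
P has the best ratio (10/2) and is taken to its limit of 4; remaining capacity is filled optimally with the others.

105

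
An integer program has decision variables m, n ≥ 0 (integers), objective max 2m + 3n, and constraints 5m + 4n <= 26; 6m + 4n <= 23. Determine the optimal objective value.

The continuous relaxation peaks at (0, 5.75) with value 17.25; rounding to a feasible lattice point costs some objective.
(m,n)=(0,5): 5·0+4·5=20≤26, 6·0+4·5=20≤23, objective 15.
(m,n)=(1,4): 5·1+4·4=21≤26, 6·1+4·4=22≤23, objective 14.
(m,n)=(0,4): 5·0+4·4=16≤26, 6·0+4·4=16≤23, objective 12.
Maximum is 15 at (m,n)=(0,5).

15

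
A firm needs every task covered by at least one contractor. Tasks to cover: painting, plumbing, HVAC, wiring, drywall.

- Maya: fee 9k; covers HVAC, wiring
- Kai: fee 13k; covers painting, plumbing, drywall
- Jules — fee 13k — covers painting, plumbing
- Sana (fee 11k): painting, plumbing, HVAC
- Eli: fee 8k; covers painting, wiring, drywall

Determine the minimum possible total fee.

Choose Sana and Eli: together they cover painting, plumbing, HVAC, wiring, drywall — every task.
Total fee: 11 + 8 = 19.
No cover costs less than 19.

19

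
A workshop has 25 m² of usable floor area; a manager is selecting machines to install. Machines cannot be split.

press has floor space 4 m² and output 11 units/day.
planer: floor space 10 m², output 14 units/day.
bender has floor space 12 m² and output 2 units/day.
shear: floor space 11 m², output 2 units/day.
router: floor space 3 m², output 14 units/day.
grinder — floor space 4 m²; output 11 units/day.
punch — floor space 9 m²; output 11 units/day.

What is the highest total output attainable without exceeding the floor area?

50

press + planer + router + grinder: floor space 4 + 10 + 3 + 4 = 21 ≤ 25, output 11 + 14 + 14 + 11 = 50.
press + planer + router: floor space 4 + 10 + 3 = 17 ≤ 25, output 11 + 14 + 14 = 39.
press + router + grinder + punch: floor space 4 + 3 + 4 + 9 = 20 ≤ 25, output 11 + 14 + 11 + 11 = 47.
Best is press, planer, router, and grinder with total output 50.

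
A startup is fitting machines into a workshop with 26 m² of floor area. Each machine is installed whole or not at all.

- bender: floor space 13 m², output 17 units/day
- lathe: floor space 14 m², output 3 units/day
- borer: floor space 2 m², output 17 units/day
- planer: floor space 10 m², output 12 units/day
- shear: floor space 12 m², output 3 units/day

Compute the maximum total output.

bender + borer + planer: floor space 13 + 2 + 10 = 25 ≤ 26, output 17 + 17 + 12 = 46.
bender + borer: floor space 13 + 2 = 15 ≤ 26, output 17 + 17 = 34.
Best is bender, borer, and planer with total output 46.

46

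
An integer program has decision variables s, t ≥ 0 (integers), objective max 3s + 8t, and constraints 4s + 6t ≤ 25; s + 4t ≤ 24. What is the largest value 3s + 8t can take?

Relaxing integrality, the LP optimum is 33.33 at (s,t) = (0, 4.17), which is not an integer point.
(s,t)=(0,4): 4·0+6·4=24≤25, 1·0+4·4=16≤24, objective 32.
(s,t)=(1,3): 4·1+6·3=22≤25, 1·1+4·3=13≤24, objective 27.
(s,t)=(0,3): 4·0+6·3=18≤25, 1·0+4·3=12≤24, objective 24.
Maximum is 32 at (s,t)=(0,4).

32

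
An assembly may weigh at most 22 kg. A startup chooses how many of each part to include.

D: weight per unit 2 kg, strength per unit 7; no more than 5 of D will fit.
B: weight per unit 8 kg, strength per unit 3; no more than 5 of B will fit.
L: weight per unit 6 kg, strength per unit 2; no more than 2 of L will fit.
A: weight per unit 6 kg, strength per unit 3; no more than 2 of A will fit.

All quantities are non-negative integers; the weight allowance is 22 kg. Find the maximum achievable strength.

41

D has the best ratio (7/2); taking only D gives at most 5×7 = 35 (stopped by the supply cap of 5).
Mixing does better — 5×D and 2×A: weight 22 ≤ 22, strength 5·7 + 2·3 = 41.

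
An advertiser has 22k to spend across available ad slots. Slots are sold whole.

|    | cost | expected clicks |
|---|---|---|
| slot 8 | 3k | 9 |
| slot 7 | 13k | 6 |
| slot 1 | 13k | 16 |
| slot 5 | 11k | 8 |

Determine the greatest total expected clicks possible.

Take slot 8 and slot 1: cost 3 + 13 = 16 ≤ 22, expected clicks 9 + 16 = 25.
No other feasible combination does better.

25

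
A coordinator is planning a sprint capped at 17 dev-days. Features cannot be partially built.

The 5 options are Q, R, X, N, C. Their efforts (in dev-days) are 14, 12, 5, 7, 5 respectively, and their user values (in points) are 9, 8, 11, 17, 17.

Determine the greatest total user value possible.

45

X + N + C: effort 5 + 7 + 5 = 17 ≤ 17, user value 11 + 17 + 17 = 45.
N + C: effort 7 + 5 = 12 ≤ 17, user value 17 + 17 = 34.
Best is X, N, and C with total user value 45.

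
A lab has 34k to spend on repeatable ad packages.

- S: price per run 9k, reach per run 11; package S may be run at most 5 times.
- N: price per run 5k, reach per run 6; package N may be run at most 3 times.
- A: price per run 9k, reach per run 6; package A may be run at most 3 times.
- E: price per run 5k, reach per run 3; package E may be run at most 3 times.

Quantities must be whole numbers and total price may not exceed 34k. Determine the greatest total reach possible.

40

This is a bounded integer knapsack.
2×S and 3×N: price 33 ≤ 34, reach 2·11 + 3·6 = 40.
3×S and 1×N: price 32 ≤ 34, reach 3·11 + 1·6 = 39.
Best is 40.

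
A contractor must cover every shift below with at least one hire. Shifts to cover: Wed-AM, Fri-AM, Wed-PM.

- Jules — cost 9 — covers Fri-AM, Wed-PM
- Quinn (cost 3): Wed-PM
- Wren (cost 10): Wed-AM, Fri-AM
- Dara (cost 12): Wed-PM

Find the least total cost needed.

This is an integer covering problem.
Choose Quinn and Wren: together they cover Wed-AM, Fri-AM, Wed-PM — every shift.
Total cost: 3 + 10 = 13.
No cover costs less than 13.

13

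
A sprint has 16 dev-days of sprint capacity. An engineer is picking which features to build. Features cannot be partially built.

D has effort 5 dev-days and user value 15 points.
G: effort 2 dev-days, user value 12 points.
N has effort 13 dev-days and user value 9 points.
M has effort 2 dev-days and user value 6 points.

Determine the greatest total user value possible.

33

Treat it as a binary knapsack problem.
Allowing fractional choices, the relaxed optimum would be about 37.8, but features are indivisible.
D + G + M: effort 5 + 2 + 2 = 9 ≤ 16, user value 15 + 12 + 6 = 33.
D + G: effort 5 + 2 = 7 ≤ 16, user value 15 + 12 = 27.
Best is D, G, and M with total user value 33.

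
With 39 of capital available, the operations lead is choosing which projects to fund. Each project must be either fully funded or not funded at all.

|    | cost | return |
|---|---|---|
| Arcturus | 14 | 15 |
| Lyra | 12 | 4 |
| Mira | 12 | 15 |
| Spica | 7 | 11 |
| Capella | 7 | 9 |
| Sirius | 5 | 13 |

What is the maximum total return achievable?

54

Allowing fractional choices, the relaxed optimum would be about 56.6, but projects are indivisible.
Arcturus + Mira + Capella + Sirius: cost 14 + 12 + 7 + 5 = 38 ≤ 39, return 15 + 15 + 9 + 13 = 52.
Arcturus + Mira + Spica + Sirius: cost 14 + 12 + 7 + 5 = 38 ≤ 39, return 15 + 15 + 11 + 13 = 54.
Best is Arcturus, Mira, Spica, and Sirius with total return 54.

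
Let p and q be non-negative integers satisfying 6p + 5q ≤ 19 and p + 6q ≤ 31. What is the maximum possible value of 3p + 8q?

The continuous relaxation peaks at (0, 3.8) with value 30.40; rounding to a feasible lattice point costs some objective.
(p,q)=(0,3): 6·0+5·3=15≤19, 1·0+6·3=18≤31, objective 24.
(p,q)=(1,2): 6·1+5·2=16≤19, 1·1+6·2=13≤31, objective 19.
(p,q)=(0,2): 6·0+5·2=10≤19, 1·0+6·2=12≤31, objective 16.
The best lattice point is (0,3), giving 24.

24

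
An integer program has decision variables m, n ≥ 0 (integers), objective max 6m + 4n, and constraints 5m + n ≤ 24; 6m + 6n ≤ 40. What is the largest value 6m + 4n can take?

(m,n)=(4,2): 5·4+1·2=22≤24, 6·4+6·2=36≤40, objective 32.
(m,n)=(3,3): 5·3+1·3=18≤24, 6·3+6·3=36≤40, objective 30.
(m,n)=(4,1): 5·4+1·1=21≤24, 6·4+6·1=30≤40, objective 28.
Maximum is 32 at (m,n)=(4,2).

32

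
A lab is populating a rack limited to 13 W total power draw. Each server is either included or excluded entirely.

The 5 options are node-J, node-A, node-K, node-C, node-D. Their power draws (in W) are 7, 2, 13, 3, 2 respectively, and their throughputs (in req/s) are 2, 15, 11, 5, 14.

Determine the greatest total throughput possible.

34

node-A + node-C + node-D: power draw 2 + 3 + 2 = 7 ≤ 13, throughput 15 + 5 + 14 = 34.
node-A + node-D: power draw 2 + 2 = 4 ≤ 13, throughput 15 + 14 = 29.
node-J + node-A + node-D: power draw 7 + 2 + 2 = 11 ≤ 13, throughput 2 + 15 + 14 = 31.
Best is node-A, node-C, and node-D with total throughput 34.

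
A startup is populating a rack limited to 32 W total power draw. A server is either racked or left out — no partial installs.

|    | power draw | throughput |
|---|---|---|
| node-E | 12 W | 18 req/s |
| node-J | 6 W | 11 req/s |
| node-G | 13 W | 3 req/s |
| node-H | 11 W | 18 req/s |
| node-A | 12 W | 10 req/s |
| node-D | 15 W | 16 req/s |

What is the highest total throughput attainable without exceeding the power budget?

Allowing fractional choices, the relaxed optimum would be about 50.2, but servers are indivisible.
node-E + node-J + node-H: power draw 12 + 6 + 11 = 29 ≤ 32, throughput 18 + 11 + 18 = 47.
node-J + node-H + node-D: power draw 6 + 11 + 15 = 32 ≤ 32, throughput 11 + 18 + 16 = 45.
node-J + node-H + node-A: power draw 6 + 11 + 12 = 29 ≤ 32, throughput 11 + 18 + 10 = 39.
Best is node-E, node-J, and node-H with total throughput 47.

47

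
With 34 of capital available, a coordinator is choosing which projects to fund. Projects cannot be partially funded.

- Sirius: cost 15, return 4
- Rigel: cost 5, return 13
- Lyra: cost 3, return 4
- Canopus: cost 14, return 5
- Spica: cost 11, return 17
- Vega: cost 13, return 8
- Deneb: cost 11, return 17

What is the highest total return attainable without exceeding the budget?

This is an integer program with binary decision variables.
Take Rigel, Lyra, Spica, and Deneb: cost 5 + 3 + 11 + 11 = 30 ≤ 34, return 13 + 4 + 17 + 17 = 51.
No other feasible combination does better.

51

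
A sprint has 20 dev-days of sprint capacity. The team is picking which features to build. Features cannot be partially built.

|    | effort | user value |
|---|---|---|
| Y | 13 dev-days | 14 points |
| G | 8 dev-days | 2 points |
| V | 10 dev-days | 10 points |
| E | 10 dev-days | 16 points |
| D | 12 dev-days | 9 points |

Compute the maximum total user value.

26

Allowing fractional choices, the relaxed optimum would be about 26.8, but features are indivisible.
G + E: effort 8 + 10 = 18 ≤ 20, user value 2 + 16 = 18.
V + E: effort 10 + 10 = 20 ≤ 20, user value 10 + 16 = 26.
E: effort 10 ≤ 20, user value 16.
Best is V and E with total user value 26.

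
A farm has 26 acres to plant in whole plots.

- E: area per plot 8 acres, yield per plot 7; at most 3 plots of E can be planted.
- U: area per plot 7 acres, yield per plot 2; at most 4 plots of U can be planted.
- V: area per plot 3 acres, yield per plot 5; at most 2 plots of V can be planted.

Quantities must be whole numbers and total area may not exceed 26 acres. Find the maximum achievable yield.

2×E and 2×V: area 22 ≤ 26, yield 2·7 + 2·5 = 24.
2×E, 1×U, and 1×V: area 26 ≤ 26, yield 2·7 + 1·2 + 1·5 = 21.
Best is 24.

24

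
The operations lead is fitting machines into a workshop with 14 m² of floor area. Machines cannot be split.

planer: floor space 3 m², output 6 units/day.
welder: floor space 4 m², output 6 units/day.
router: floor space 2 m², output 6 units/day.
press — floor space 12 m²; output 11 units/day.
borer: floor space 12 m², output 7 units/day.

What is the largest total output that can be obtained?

18

This is an integer program with binary decision variables.
router + press: floor space 2 + 12 = 14 ≤ 14, output 6 + 11 = 17.
planer + welder + router: floor space 3 + 4 + 2 = 9 ≤ 14, output 6 + 6 + 6 = 18.
router + borer: floor space 2 + 12 = 14 ≤ 14, output 6 + 7 = 13.
Best is planer, welder, and router with total output 18.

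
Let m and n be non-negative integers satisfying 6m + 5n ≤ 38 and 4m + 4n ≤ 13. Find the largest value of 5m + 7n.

The continuous relaxation peaks at (0, 3.25) with value 22.75; rounding to a feasible lattice point costs some objective.
(m,n)=(0,3) is feasible, giving 21.
(m,n)=(1,2) is feasible, giving 19.
(m,n)=(0,2) is feasible, giving 14.
Maximum is 21 at (m,n)=(0,3).

21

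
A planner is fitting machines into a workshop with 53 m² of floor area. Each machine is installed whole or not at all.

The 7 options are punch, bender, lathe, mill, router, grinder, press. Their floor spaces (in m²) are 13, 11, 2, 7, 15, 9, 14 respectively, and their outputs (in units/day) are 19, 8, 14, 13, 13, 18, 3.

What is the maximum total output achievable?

punch + lathe + mill + router + grinder: floor space 13 + 2 + 7 + 15 + 9 = 46 ≤ 53, output 19 + 14 + 13 + 13 + 18 = 77.
punch + bender + lathe + router + grinder: floor space 13 + 11 + 2 + 15 + 9 = 50 ≤ 53, output 19 + 8 + 14 + 13 + 18 = 72.
punch + bender + lathe + mill + grinder: floor space 13 + 11 + 2 + 7 + 9 = 42 ≤ 53, output 19 + 8 + 14 + 13 + 18 = 72.
Best is punch, lathe, mill, router, and grinder with total output 77.

77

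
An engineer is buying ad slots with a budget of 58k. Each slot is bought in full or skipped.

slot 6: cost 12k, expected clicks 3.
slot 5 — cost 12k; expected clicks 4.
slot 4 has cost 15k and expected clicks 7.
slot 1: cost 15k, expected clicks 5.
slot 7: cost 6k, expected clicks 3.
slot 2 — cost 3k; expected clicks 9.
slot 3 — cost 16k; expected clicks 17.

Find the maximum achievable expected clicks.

Allowing fractional choices, the relaxed optimum would be about 42.0, but ad slots are indivisible.
slot 5 + slot 4 + slot 7 + slot 2 + slot 3: cost 12 + 15 + 6 + 3 + 16 = 52 ≤ 58, expected clicks 4 + 7 + 3 + 9 + 17 = 40.
slot 6 + slot 5 + slot 4 + slot 2 + slot 3: cost 12 + 12 + 15 + 3 + 16 = 58 ≤ 58, expected clicks 3 + 4 + 7 + 9 + 17 = 40.
slot 4 + slot 1 + slot 7 + slot 2 + slot 3: cost 15 + 15 + 6 + 3 + 16 = 55 ≤ 58, expected clicks 7 + 5 + 3 + 9 + 17 = 41.
Best is slot 4, slot 1, slot 7, slot 2, and slot 3 with total expected clicks 41.

41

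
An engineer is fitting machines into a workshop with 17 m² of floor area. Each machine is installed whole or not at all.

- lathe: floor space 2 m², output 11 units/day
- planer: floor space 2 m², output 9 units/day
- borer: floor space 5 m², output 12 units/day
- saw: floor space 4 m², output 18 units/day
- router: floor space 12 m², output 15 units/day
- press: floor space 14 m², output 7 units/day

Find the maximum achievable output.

50

Treat it as a binary knapsack problem.
Take lathe, planer, borer, and saw: floor space 2 + 2 + 5 + 4 = 13 ≤ 17, output 11 + 9 + 12 + 18 = 50.
No other feasible combination does better.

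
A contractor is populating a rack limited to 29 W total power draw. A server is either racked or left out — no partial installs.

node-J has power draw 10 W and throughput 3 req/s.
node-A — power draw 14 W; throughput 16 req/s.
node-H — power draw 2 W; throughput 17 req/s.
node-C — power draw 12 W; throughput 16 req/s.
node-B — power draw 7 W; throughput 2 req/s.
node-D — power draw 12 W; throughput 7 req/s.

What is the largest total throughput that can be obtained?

Allowing fractional choices, the relaxed optimum would be about 49.6, but servers are indivisible.
node-H + node-C + node-D: power draw 2 + 12 + 12 = 26 ≤ 29, throughput 17 + 16 + 7 = 40.
node-A + node-H + node-D: power draw 14 + 2 + 12 = 28 ≤ 29, throughput 16 + 17 + 7 = 40.
node-A + node-H + node-C: power draw 14 + 2 + 12 = 28 ≤ 29, throughput 16 + 17 + 16 = 49.
Best is node-A, node-H, and node-C with total throughput 49.

49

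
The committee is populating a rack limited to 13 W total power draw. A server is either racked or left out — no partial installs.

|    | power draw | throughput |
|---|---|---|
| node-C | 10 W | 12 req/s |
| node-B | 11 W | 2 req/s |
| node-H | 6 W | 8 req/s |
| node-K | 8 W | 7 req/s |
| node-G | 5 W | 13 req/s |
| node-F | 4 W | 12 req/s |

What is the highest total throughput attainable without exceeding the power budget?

25

This is an integer program with binary decision variables.
Allowing fractional choices, the relaxed optimum would be about 30.3, but servers are indivisible.
node-G + node-F: power draw 5 + 4 = 9 ≤ 13, throughput 13 + 12 = 25.
node-H + node-G: power draw 6 + 5 = 11 ≤ 13, throughput 8 + 13 = 21.
node-H + node-F: power draw 6 + 4 = 10 ≤ 13, throughput 8 + 12 = 20.
Best is node-G and node-F with total throughput 25.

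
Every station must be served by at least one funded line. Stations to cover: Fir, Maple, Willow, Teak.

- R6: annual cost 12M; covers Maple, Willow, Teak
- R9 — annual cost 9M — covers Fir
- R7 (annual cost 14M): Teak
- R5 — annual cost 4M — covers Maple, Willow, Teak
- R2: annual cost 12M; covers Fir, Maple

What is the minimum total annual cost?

13

Choose R9 and R5: together they cover Fir, Maple, Willow, Teak — every station.
Total annual cost: 9 + 4 = 13.
No cover costs less than 13.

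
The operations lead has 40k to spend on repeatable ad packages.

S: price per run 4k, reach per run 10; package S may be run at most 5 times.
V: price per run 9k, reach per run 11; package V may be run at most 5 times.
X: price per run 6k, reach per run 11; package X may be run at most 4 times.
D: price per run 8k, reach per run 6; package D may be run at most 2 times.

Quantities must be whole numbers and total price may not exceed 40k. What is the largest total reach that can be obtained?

84

5×S and 3×X: price 38 ≤ 40, reach 5·10 + 3·11 = 83.
4×S and 4×X: price 40 ≤ 40, reach 4·10 + 4·11 = 84.
Best is 84.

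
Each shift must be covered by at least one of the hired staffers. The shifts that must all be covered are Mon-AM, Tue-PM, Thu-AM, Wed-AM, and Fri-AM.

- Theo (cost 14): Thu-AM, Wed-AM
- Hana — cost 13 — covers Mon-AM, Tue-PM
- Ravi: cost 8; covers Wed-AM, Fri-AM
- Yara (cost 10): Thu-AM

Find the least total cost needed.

Choose Hana, Ravi, and Yara: together they cover Mon-AM, Tue-PM, Thu-AM, Wed-AM, Fri-AM — every shift.
Total cost: 13 + 8 + 10 = 31.

31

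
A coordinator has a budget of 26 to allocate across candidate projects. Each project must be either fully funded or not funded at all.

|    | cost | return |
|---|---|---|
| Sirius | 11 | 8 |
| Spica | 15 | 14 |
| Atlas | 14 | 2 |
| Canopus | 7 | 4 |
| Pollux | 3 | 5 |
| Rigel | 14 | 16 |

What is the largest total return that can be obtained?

Take Canopus, Pollux, and Rigel: cost 7 + 3 + 14 = 24 ≤ 26, return 4 + 5 + 16 = 25.
No other feasible combination does better.

25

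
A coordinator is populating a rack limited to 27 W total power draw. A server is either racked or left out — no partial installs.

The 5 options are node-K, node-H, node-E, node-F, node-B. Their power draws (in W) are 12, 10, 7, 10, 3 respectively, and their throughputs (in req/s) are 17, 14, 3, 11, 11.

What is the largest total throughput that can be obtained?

42

This is a 0-1 knapsack instance.
Take node-K, node-H, and node-B: power draw 12 + 10 + 3 = 25 ≤ 27, throughput 17 + 14 + 11 = 42.
No other feasible combination does better.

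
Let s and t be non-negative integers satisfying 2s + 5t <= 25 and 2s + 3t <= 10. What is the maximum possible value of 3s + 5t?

16

Relaxing integrality, the LP optimum is 16.67 at (s,t) = (0, 3.33), which is not an integer point.
(s,t)=(2,2): 2·2+5·2=14≤25, 2·2+3·2=10≤10, objective 16.
(s,t)=(0,3): 2·0+5·3=15≤25, 2·0+3·3=9≤10, objective 15.
Maximum is 16 at (s,t)=(2,2).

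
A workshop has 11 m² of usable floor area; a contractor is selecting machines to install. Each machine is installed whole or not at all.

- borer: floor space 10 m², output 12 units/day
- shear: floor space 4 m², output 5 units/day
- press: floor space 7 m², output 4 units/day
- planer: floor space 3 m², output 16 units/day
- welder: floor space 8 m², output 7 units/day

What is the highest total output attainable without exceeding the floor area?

23

shear + planer: floor space 4 + 3 = 7 ≤ 11, output 5 + 16 = 21.
planer + welder: floor space 3 + 8 = 11 ≤ 11, output 16 + 7 = 23.
Best is planer and welder with total output 23.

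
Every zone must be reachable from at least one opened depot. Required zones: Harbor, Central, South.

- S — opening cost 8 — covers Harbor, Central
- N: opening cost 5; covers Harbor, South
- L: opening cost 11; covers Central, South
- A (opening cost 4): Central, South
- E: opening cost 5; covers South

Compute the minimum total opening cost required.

Choose N and A: together they cover Harbor, Central, South — every zone.
Total opening cost: 5 + 4 = 9.
No cover costs less than 9.

9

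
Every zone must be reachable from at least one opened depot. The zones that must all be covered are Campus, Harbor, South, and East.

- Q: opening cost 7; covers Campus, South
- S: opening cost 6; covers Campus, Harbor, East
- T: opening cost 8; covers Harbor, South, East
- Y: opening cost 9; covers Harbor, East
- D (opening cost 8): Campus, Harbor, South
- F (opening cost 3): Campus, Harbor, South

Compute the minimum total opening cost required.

9

Choose S and F: together they cover Campus, Harbor, South, East — every zone.
Total opening cost: 6 + 3 = 9.
No cover costs less than 9.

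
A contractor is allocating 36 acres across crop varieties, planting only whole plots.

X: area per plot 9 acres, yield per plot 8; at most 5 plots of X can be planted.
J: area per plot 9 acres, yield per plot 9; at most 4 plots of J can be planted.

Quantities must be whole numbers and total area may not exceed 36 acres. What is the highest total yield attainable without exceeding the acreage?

J has the best ratio (9/9); taking only J gives at most 4×9 = 36 (stopped by the area limit).
Optimal: 4×J: area 36 ≤ 36, yield 4·9 = 36.

36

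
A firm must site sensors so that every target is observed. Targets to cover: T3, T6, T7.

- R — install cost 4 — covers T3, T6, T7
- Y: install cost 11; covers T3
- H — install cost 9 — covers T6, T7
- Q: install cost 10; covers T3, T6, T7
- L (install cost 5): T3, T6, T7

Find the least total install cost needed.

4

R alone covers T3, T6, T7 — every target.
Total install cost: 4.
No cover costs less than 4.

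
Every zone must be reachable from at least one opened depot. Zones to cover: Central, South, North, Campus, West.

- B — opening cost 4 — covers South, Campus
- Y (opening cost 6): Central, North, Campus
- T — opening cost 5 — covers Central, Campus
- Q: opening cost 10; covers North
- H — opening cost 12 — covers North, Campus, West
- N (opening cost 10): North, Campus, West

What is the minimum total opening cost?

19

This is a weighted set-cover instance.
Choose B, T, and N: together they cover Central, South, North, Campus, West — every zone.
Total opening cost: 4 + 5 + 10 = 19.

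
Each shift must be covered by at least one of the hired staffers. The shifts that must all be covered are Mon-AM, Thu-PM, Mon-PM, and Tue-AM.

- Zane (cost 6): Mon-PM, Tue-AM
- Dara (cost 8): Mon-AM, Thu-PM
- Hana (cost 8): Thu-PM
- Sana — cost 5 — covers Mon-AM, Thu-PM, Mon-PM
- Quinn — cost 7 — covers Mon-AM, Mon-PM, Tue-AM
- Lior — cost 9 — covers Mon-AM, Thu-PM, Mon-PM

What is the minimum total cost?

This is an integer covering problem.
Choose Zane and Sana: together they cover Mon-AM, Thu-PM, Mon-PM, Tue-AM — every shift.
Total cost: 6 + 5 = 11.

11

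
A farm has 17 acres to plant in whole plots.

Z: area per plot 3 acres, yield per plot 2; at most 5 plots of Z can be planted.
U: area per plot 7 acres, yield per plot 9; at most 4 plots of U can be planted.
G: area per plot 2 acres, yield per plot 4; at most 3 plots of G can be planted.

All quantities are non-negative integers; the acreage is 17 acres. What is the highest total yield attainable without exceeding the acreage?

This is a bounded integer knapsack.
G has the best ratio (4/2); taking only G gives at most 3×4 = 12 (stopped by the supply cap of 3).
Mixing does better — 1×Z, 1×U, and 3×G: area 16 ≤ 17, yield 1·2 + 1·9 + 3·4 = 23.

23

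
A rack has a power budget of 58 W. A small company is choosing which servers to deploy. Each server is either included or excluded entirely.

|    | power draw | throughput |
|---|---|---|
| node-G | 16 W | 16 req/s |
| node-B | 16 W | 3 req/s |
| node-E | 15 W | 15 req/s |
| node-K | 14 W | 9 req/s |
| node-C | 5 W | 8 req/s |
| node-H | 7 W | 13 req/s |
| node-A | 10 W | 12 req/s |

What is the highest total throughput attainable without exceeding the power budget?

64

Treat it as a binary knapsack problem.
Allowing fractional choices, the relaxed optimum would be about 67.2, but servers are indivisible.
node-G + node-E + node-C + node-H + node-A: power draw 16 + 15 + 5 + 7 + 10 = 53 ≤ 58, throughput 16 + 15 + 8 + 13 + 12 = 64.
node-G + node-E + node-K + node-C + node-H: power draw 16 + 15 + 14 + 5 + 7 = 57 ≤ 58, throughput 16 + 15 + 9 + 8 + 13 = 61.
Best is node-G, node-E, node-C, node-H, and node-A with total throughput 64.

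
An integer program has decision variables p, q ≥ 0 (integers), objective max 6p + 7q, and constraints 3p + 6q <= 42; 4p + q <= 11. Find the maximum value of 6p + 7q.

49

Relaxing integrality, the LP optimum is 51.86 at (p,q) = (1.14, 6.43), which is not an integer point.
(p,q)=(0,7): 3·0+6·7=42≤42, 4·0+1·7=7≤11, objective 49.
(p,q)=(1,6): 3·1+6·6=39≤42, 4·1+1·6=10≤11, objective 48.
(p,q)=(0,6): 3·0+6·6=36≤42, 4·0+1·6=6≤11, objective 42.
Maximum is 49 at (p,q)=(0,7).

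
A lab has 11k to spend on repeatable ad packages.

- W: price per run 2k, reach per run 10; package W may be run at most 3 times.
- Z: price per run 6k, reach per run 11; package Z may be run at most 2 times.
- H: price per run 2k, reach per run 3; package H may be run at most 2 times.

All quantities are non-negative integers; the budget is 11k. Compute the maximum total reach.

36

This is a bounded integer knapsack.
W has the best ratio (10/2); taking only W gives at most 3×10 = 30 (stopped by the supply cap of 3).
Mixing does better — 3×W and 2×H: price 10 ≤ 11, reach 3·10 + 2·3 = 36.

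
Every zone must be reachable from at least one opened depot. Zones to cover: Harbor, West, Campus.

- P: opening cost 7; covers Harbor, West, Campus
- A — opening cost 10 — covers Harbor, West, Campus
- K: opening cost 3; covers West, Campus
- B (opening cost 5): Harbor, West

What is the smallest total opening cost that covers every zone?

The greedy cost-per-new-zone heuristic would pick K and B for 8, but a cheaper cover exists.
P alone covers Harbor, West, Campus — every zone.
Total opening cost: 7.
No cover costs less than 7.

7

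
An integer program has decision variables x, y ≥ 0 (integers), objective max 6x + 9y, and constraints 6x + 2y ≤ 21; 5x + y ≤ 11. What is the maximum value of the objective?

(x,y)=(0,10) is feasible, giving 90.
(x,y)=(0,9) is feasible, giving 81.
No feasible integer point exceeds 90.

90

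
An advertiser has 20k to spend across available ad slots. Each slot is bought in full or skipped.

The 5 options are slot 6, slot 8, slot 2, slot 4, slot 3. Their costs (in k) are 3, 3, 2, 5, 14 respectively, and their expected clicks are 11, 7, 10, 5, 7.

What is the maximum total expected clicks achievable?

33

This is a 0-1 knapsack instance.
slot 6 + slot 8 + slot 2 + slot 4: cost 3 + 3 + 2 + 5 = 13 ≤ 20, expected clicks 11 + 7 + 10 + 5 = 33.
slot 6 + slot 8 + slot 2: cost 3 + 3 + 2 = 8 ≤ 20, expected clicks 11 + 7 + 10 = 28.
Best is slot 6, slot 8, slot 2, and slot 4 with total expected clicks 33.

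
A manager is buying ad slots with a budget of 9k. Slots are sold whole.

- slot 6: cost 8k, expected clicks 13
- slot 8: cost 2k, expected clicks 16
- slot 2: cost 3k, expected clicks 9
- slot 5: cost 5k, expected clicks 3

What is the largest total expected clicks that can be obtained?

25

slot 8 + slot 2: cost 2 + 3 = 5 ≤ 9, expected clicks 16 + 9 = 25.
slot 8 + slot 5: cost 2 + 5 = 7 ≤ 9, expected clicks 16 + 3 = 19.
slot 8: cost 2 ≤ 9, expected clicks 16.
Best is slot 8 and slot 2 with total expected clicks 25.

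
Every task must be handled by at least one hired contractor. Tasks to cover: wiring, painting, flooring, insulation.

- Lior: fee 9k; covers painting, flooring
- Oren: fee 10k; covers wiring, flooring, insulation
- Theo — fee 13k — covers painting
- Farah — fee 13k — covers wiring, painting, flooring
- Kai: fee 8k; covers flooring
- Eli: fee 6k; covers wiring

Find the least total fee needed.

19

Choose Lior and Oren: together they cover wiring, painting, flooring, insulation — every task.
Total fee: 9 + 10 = 19.
No cover costs less than 19.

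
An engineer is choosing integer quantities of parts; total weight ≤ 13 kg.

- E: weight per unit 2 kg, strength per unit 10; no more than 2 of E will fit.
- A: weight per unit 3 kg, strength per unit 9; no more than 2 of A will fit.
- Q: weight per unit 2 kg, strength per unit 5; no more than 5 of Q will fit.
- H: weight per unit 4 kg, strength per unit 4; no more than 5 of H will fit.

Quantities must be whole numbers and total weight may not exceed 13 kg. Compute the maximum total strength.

Take 2×E, 1×A, and 3×Q: weight 13 ≤ 13, strength 2·10 + 1·9 + 3·5 = 44.
E has the best ratio (10/2) and is taken to its limit of 2; remaining capacity is filled optimally with the others.

44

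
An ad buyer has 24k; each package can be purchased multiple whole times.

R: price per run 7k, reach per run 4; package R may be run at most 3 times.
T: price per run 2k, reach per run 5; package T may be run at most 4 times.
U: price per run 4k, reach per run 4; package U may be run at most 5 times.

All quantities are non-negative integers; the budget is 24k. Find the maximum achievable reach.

T has the best ratio (5/2); taking only T gives at most 4×5 = 20 (stopped by the supply cap of 4).
Mixing does better — 4×T and 4×U: price 24 ≤ 24, reach 4·5 + 4·4 = 36.

36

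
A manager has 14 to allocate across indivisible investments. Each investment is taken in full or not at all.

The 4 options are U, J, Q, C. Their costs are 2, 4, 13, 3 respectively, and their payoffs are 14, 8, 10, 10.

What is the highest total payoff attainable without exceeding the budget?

Allowing fractional choices, the relaxed optimum would be about 35.8, but investments are indivisible.
U + J: cost 2 + 4 = 6 ≤ 14, payoff 14 + 8 = 22.
U + J + C: cost 2 + 4 + 3 = 9 ≤ 14, payoff 14 + 8 + 10 = 32.
U + C: cost 2 + 3 = 5 ≤ 14, payoff 14 + 10 = 24.
Best is U, J, and C with total payoff 32.

32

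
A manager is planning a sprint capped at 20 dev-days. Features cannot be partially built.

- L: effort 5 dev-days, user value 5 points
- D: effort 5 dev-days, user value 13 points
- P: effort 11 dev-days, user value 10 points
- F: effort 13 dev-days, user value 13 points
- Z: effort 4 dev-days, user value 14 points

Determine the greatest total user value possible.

37

Allowing fractional choices, the relaxed optimum would be about 38.0, but features are indivisible.
L + D + Z: effort 5 + 5 + 4 = 14 ≤ 20, user value 5 + 13 + 14 = 32.
L + P + Z: effort 5 + 11 + 4 = 20 ≤ 20, user value 5 + 10 + 14 = 29.
D + P + Z: effort 5 + 11 + 4 = 20 ≤ 20, user value 13 + 10 + 14 = 37.
Best is D, P, and Z with total user value 37.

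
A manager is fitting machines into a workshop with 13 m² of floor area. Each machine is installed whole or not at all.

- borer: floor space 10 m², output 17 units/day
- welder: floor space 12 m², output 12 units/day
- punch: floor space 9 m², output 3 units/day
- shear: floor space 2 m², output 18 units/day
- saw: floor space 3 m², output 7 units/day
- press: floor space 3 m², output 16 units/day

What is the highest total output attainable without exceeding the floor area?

Take shear, saw, and press: floor space 2 + 3 + 3 = 8 ≤ 13, output 18 + 7 + 16 = 41.
No other feasible combination does better.

41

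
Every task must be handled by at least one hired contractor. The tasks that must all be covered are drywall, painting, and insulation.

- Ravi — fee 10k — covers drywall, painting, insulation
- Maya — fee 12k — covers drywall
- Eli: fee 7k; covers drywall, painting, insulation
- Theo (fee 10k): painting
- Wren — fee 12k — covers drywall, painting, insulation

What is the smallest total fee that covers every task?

7

Eli alone covers drywall, painting, insulation — every task.
Total fee: 7.
No cover costs less than 7.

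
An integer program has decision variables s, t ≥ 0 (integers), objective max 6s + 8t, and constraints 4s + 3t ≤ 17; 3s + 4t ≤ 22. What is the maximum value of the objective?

Relaxing integrality, the LP optimum is 44.00 at (s,t) = (0, 5.5), which is not an integer point.
(s,t)=(0,5): 4·0+3·5=15≤17, 3·0+4·5=20≤22, objective 40.
(s,t)=(1,4): 4·1+3·4=16≤17, 3·1+4·4=19≤22, objective 38.
(s,t)=(0,4): 4·0+3·4=12≤17, 3·0+4·4=16≤22, objective 32.
Maximum is 40 at (s,t)=(0,5).

40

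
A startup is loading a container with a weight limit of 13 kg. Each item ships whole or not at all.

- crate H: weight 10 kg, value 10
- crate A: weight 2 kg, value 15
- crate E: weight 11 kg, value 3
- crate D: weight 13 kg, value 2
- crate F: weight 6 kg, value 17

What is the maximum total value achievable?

32

Allowing fractional choices, the relaxed optimum would be about 37.0, but items are indivisible.
crate A + crate F: weight 2 + 6 = 8 ≤ 13, value 15 + 17 = 32.
crate H + crate A: weight 10 + 2 = 12 ≤ 13, value 10 + 15 = 25.
Best is crate A and crate F with total value 32.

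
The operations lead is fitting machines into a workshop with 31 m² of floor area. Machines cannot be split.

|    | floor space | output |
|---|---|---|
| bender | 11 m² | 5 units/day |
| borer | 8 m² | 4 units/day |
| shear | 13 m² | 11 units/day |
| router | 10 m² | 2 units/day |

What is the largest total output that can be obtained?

Allowing fractional choices, the relaxed optimum would be about 19.5, but machines are indivisible.
borer + shear + router: floor space 8 + 13 + 10 = 31 ≤ 31, output 4 + 11 + 2 = 17.
borer + shear: floor space 8 + 13 = 21 ≤ 31, output 4 + 11 = 15.
bender + shear: floor space 11 + 13 = 24 ≤ 31, output 5 + 11 = 16.
Best is borer, shear, and router with total output 17.

17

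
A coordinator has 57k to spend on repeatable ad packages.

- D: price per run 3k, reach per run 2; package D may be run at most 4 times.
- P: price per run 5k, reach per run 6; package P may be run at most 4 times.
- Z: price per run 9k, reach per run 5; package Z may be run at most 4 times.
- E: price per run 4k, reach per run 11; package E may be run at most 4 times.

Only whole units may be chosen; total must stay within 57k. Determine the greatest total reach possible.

This is a bounded integer knapsack.
4×D, 4×P, 1×Z, and 4×E: price 57 ≤ 57, reach 4·2 + 4·6 + 1·5 + 4·11 = 81.
1×D, 4×P, 2×Z, and 4×E: price 57 ≤ 57, reach 1·2 + 4·6 + 2·5 + 4·11 = 80.
Best is 81.

81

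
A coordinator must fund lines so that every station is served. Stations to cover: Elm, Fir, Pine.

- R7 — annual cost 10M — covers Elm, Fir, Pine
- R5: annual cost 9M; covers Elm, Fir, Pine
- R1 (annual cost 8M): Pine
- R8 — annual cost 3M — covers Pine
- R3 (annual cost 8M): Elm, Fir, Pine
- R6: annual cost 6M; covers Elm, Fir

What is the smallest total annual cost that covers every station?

R3 alone covers Elm, Fir, Pine — every station.
Total annual cost: 8.
No cover costs less than 8.

8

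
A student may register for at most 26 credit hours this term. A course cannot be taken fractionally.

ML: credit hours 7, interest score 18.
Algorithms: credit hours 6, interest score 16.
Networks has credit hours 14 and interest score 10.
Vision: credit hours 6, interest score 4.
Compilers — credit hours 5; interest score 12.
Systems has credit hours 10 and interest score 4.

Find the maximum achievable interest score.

50

Allowing fractional choices, the relaxed optimum would be about 51.7, but courses are indivisible.
ML + Networks + Compilers: credit hours 7 + 14 + 5 = 26 ≤ 26, interest score 18 + 10 + 12 = 40.
ML + Algorithms + Compilers: credit hours 7 + 6 + 5 = 18 ≤ 26, interest score 18 + 16 + 12 = 46.
ML + Algorithms + Vision + Compilers: credit hours 7 + 6 + 6 + 5 = 24 ≤ 26, interest score 18 + 16 + 4 + 12 = 50.
Best is ML, Algorithms, Vision, and Compilers with total interest score 50.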